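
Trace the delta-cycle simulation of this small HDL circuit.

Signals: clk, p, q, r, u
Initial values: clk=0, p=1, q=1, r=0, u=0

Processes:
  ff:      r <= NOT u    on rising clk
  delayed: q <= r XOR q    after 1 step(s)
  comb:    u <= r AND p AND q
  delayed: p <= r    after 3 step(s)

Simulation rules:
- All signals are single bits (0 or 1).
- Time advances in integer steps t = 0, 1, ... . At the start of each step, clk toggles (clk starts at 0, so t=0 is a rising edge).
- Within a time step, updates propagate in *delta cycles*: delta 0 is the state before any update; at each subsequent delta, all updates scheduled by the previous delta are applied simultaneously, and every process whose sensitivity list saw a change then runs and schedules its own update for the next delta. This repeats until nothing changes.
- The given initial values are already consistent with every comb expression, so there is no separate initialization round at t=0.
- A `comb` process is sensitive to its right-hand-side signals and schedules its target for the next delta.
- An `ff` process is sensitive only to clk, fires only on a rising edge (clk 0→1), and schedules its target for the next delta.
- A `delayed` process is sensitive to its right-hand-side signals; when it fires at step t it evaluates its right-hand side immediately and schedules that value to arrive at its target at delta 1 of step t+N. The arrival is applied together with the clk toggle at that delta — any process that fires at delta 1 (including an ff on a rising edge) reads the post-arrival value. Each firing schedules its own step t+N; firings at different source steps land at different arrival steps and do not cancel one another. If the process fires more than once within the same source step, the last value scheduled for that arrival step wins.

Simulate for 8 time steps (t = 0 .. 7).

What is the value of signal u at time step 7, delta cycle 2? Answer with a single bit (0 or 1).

0

t=0 Δ0: p=1 clk=0 q=1 r=0 u=0
  Δ1: clk:0→1
  Δ2: r:0→1
  Δ3: u:0→1
  (3Δ to stable)
t=1 Δ0: p=1 clk=1 q=1 r=1 u=1
  Δ1: clk:1→0, q:1→0
  Δ2: u:1→0
  (2Δ to stable)
t=2 Δ0: p=1 clk=0 q=0 r=1 u=0
  Δ1: clk:0→1, q:0→1
  Δ2: u:0→1
  (2Δ to stable)
t=3 Δ0: p=1 clk=1 q=1 r=1 u=1
  Δ1: clk:1→0, q:1→0
  Δ2: u:1→0
  (2Δ to stable)
t=4 Δ0: p=1 clk=0 q=0 r=1 u=0
  Δ1: clk:0→1, q:0→1
  Δ2: u:0→1
  (2Δ to stable)
t=5 Δ0: p=1 clk=1 q=1 r=1 u=1
  Δ1: clk:1→0, q:1→0
  Δ2: u:1→0
  (2Δ to stable)
t=6 Δ0: p=1 clk=0 q=0 r=1 u=0
  Δ1: clk:0→1, q:0→1
  Δ2: u:0→1
  (2Δ to stable)
t=7 Δ0: p=1 clk=1 q=1 r=1 u=1
  Δ1: clk:1→0, q:1→0
  Δ2: u:1→0
  (2Δ to stable)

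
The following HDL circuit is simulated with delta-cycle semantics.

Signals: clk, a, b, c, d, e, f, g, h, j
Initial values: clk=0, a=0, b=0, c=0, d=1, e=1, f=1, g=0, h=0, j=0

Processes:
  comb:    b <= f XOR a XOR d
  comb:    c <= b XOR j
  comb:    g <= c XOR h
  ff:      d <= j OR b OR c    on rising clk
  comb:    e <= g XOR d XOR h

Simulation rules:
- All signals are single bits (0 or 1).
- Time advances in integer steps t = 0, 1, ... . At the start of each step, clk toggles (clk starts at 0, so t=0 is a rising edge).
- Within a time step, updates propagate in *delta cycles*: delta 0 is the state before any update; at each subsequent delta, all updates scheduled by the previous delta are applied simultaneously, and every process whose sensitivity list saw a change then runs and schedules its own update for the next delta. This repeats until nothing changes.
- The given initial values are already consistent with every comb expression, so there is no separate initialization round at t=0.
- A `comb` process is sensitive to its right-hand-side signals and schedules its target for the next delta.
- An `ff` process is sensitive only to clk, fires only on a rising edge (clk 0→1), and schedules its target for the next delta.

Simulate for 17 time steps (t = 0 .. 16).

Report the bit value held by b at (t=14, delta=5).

[bits: j,h,g,clk,b,a,e,c,d,f]
t=0: Δ0=0000001011 Δ1=0001001011 Δ2=0001001001 Δ3=0001100001 Δ4=0001100101 Δ5=0011100101 Δ6=0011101101 | 6Δ
t=1: Δ0=0011101101 Δ1=0010101101 | 1Δ
t=2: Δ0=0010101101 Δ1=0011101101 Δ2=0011101111 Δ3=0011000111 Δ4=0011000011 Δ5=0001000011 Δ6=0001001011 | 6Δ
t=3: Δ0=0001001011 Δ1=0000001011 | 1Δ
t=4: Δ0=0000001011 Δ1=0001001011 Δ2=0001001001 Δ3=0001100001 Δ4=0001100101 Δ5=0011100101 Δ6=0011101101 | 6Δ
t=5: Δ0=0011101101 Δ1=0010101101 | 1Δ
t=6: Δ0=0010101101 Δ1=0011101101 Δ2=0011101111 Δ3=0011000111 Δ4=0011000011 Δ5=0001000011 Δ6=0001001011 | 6Δ
t=7: Δ0=0001001011 Δ1=0000001011 | 1Δ
t=8: Δ0=0000001011 Δ1=0001001011 Δ2=0001001001 Δ3=0001100001 Δ4=0001100101 Δ5=0011100101 Δ6=0011101101 | 6Δ
t=9: Δ0=0011101101 Δ1=0010101101 | 1Δ
t=10: Δ0=0010101101 Δ1=0011101101 Δ2=0011101111 Δ3=0011000111 Δ4=0011000011 Δ5=0001000011 Δ6=0001001011 | 6Δ
t=11: Δ0=0001001011 Δ1=0000001011 | 1Δ
t=12: Δ0=0000001011 Δ1=0001001011 Δ2=0001001001 Δ3=0001100001 Δ4=0001100101 Δ5=0011100101 Δ6=0011101101 | 6Δ
t=13: Δ0=0011101101 Δ1=0010101101 | 1Δ
t=14: Δ0=0010101101 Δ1=0011101101 Δ2=0011101111 Δ3=0011000111 Δ4=0011000011 Δ5=0001000011 Δ6=0001001011 | 6Δ
t=15: Δ0=0001001011 Δ1=0000001011 | 1Δ
t=16: Δ0=0000001011 Δ1=0001001011 Δ2=0001001001 Δ3=0001100001 Δ4=0001100101 Δ5=0011100101 Δ6=0011101101 | 6Δ

0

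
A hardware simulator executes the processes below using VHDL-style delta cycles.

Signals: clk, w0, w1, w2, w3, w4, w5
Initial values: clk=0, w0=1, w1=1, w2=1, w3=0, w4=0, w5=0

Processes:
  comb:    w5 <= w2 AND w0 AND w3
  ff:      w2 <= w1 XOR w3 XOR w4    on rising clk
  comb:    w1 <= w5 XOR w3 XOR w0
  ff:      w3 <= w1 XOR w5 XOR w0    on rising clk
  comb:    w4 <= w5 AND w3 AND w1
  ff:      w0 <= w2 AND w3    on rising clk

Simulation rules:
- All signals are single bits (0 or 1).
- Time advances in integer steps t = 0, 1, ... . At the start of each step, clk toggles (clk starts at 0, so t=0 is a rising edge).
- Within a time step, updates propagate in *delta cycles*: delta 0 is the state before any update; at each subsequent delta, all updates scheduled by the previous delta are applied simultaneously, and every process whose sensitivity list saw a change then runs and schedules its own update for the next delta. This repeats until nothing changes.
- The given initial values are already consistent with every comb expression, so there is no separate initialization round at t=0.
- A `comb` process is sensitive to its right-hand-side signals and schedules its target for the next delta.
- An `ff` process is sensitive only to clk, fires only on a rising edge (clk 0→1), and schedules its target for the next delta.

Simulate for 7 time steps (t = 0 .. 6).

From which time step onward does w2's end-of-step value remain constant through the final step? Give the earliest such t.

2

t0.Δ0 w0=1 clk=0 w3=0 w2=1 w5=0 w1=1 w4=0
t0.Δ1 w0=1 clk=1 w3=0 w2=1 w5=0 w1=1 w4=0
t0.Δ2 w0=0 clk=1 w3=0 w2=1 w5=0 w1=1 w4=0
t0.Δ3 w0=0 clk=1 w3=0 w2=1 w5=0 w1=0 w4=0
t1.Δ0 w0=0 clk=1 w3=0 w2=1 w5=0 w1=0 w4=0
t1.Δ1 w0=0 clk=0 w3=0 w2=1 w5=0 w1=0 w4=0
t2.Δ0 w0=0 clk=0 w3=0 w2=1 w5=0 w1=0 w4=0
t2.Δ1 w0=0 clk=1 w3=0 w2=1 w5=0 w1=0 w4=0
t2.Δ2 w0=0 clk=1 w3=0 w2=0 w5=0 w1=0 w4=0
t3.Δ0 w0=0 clk=1 w3=0 w2=0 w5=0 w1=0 w4=0
t3.Δ1 w0=0 clk=0 w3=0 w2=0 w5=0 w1=0 w4=0
t4.Δ0 w0=0 clk=0 w3=0 w2=0 w5=0 w1=0 w4=0
t4.Δ1 w0=0 clk=1 w3=0 w2=0 w5=0 w1=0 w4=0
t5.Δ0 w0=0 clk=1 w3=0 w2=0 w5=0 w1=0 w4=0
t5.Δ1 w0=0 clk=0 w3=0 w2=0 w5=0 w1=0 w4=0
t6.Δ0 w0=0 clk=0 w3=0 w2=0 w5=0 w1=0 w4=0
t6.Δ1 w0=0 clk=1 w3=0 w2=0 w5=0 w1=0 w4=0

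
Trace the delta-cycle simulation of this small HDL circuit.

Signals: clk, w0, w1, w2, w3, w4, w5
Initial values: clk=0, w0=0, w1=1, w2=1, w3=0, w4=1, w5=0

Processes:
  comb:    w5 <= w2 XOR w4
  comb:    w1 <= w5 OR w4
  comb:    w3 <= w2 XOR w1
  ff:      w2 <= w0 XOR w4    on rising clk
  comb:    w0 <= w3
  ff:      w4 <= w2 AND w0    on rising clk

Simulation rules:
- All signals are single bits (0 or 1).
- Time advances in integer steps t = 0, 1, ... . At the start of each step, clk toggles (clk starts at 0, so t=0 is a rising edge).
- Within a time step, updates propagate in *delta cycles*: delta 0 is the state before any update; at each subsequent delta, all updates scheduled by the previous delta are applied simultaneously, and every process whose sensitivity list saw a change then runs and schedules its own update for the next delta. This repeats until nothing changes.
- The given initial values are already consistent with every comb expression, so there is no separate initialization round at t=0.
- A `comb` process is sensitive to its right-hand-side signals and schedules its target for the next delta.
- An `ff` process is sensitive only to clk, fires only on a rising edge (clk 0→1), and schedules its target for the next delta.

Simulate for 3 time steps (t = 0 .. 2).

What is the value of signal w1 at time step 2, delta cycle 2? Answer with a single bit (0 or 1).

t0.Δ0 w3=0 w2=1 w1=1 clk=0 w0=0 w5=0 w4=1
t0.Δ1 w3=0 w2=1 w1=1 clk=1 w0=0 w5=0 w4=1
t0.Δ2 w3=0 w2=1 w1=1 clk=1 w0=0 w5=0 w4=0
t0.Δ3 w3=0 w2=1 w1=0 clk=1 w0=0 w5=1 w4=0
t0.Δ4 w3=1 w2=1 w1=1 clk=1 w0=0 w5=1 w4=0
t0.Δ5 w3=0 w2=1 w1=1 clk=1 w0=1 w5=1 w4=0
t0.Δ6 w3=0 w2=1 w1=1 clk=1 w0=0 w5=1 w4=0
t1.Δ0 w3=0 w2=1 w1=1 clk=1 w0=0 w5=1 w4=0
t1.Δ1 w3=0 w2=1 w1=1 clk=0 w0=0 w5=1 w4=0
t2.Δ0 w3=0 w2=1 w1=1 clk=0 w0=0 w5=1 w4=0
t2.Δ1 w3=0 w2=1 w1=1 clk=1 w0=0 w5=1 w4=0
t2.Δ2 w3=0 w2=0 w1=1 clk=1 w0=0 w5=1 w4=0
t2.Δ3 w3=1 w2=0 w1=1 clk=1 w0=0 w5=0 w4=0
t2.Δ4 w3=1 w2=0 w1=0 clk=1 w0=1 w5=0 w4=0
t2.Δ5 w3=0 w2=0 w1=0 clk=1 w0=1 w5=0 w4=0
t2.Δ6 w3=0 w2=0 w1=0 clk=1 w0=0 w5=0 w4=0

1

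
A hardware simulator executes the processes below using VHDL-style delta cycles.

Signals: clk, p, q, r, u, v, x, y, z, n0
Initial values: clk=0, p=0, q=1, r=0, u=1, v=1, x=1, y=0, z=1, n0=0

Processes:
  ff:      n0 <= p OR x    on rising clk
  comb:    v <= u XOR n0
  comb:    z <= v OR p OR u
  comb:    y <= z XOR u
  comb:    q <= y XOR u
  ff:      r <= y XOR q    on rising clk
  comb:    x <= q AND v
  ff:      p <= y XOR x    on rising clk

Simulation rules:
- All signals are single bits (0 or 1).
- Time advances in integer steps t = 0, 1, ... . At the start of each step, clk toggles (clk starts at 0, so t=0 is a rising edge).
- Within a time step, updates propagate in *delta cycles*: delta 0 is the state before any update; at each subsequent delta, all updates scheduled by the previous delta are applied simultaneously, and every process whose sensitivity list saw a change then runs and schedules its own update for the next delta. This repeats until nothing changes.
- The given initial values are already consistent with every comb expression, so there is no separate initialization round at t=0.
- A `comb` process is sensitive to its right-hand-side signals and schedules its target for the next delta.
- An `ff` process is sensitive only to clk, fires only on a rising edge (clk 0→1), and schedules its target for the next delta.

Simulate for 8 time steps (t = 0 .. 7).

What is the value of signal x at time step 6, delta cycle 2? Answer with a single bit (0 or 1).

1

t0.Δ0 clk=0 n0=0 r=0 v=1 u=1 p=0 z=1 x=1 q=1 y=0
t0.Δ1 clk=1 n0=0 r=0 v=1 u=1 p=0 z=1 x=1 q=1 y=0
t0.Δ2 clk=1 n0=1 r=1 v=1 u=1 p=1 z=1 x=1 q=1 y=0
t0.Δ3 clk=1 n0=1 r=1 v=0 u=1 p=1 z=1 x=1 q=1 y=0
t0.Δ4 clk=1 n0=1 r=1 v=0 u=1 p=1 z=1 x=0 q=1 y=0
t1.Δ0 clk=1 n0=1 r=1 v=0 u=1 p=1 z=1 x=0 q=1 y=0
t1.Δ1 clk=0 n0=1 r=1 v=0 u=1 p=1 z=1 x=0 q=1 y=0
t2.Δ0 clk=0 n0=1 r=1 v=0 u=1 p=1 z=1 x=0 q=1 y=0
t2.Δ1 clk=1 n0=1 r=1 v=0 u=1 p=1 z=1 x=0 q=1 y=0
t2.Δ2 clk=1 n0=1 r=1 v=0 u=1 p=0 z=1 x=0 q=1 y=0
t3.Δ0 clk=1 n0=1 r=1 v=0 u=1 p=0 z=1 x=0 q=1 y=0
t3.Δ1 clk=0 n0=1 r=1 v=0 u=1 p=0 z=1 x=0 q=1 y=0
t4.Δ0 clk=0 n0=1 r=1 v=0 u=1 p=0 z=1 x=0 q=1 y=0
t4.Δ1 clk=1 n0=1 r=1 v=0 u=1 p=0 z=1 x=0 q=1 y=0
t4.Δ2 clk=1 n0=0 r=1 v=0 u=1 p=0 z=1 x=0 q=1 y=0
t4.Δ3 clk=1 n0=0 r=1 v=1 u=1 p=0 z=1 x=0 q=1 y=0
t4.Δ4 clk=1 n0=0 r=1 v=1 u=1 p=0 z=1 x=1 q=1 y=0
t5.Δ0 clk=1 n0=0 r=1 v=1 u=1 p=0 z=1 x=1 q=1 y=0
t5.Δ1 clk=0 n0=0 r=1 v=1 u=1 p=0 z=1 x=1 q=1 y=0
t6.Δ0 clk=0 n0=0 r=1 v=1 u=1 p=0 z=1 x=1 q=1 y=0
t6.Δ1 clk=1 n0=0 r=1 v=1 u=1 p=0 z=1 x=1 q=1 y=0
t6.Δ2 clk=1 n0=1 r=1 v=1 u=1 p=1 z=1 x=1 q=1 y=0
t6.Δ3 clk=1 n0=1 r=1 v=0 u=1 p=1 z=1 x=1 q=1 y=0
t6.Δ4 clk=1 n0=1 r=1 v=0 u=1 p=1 z=1 x=0 q=1 y=0
t7.Δ0 clk=1 n0=1 r=1 v=0 u=1 p=1 z=1 x=0 q=1 y=0
t7.Δ1 clk=0 n0=1 r=1 v=0 u=1 p=1 z=1 x=0 q=1 y=0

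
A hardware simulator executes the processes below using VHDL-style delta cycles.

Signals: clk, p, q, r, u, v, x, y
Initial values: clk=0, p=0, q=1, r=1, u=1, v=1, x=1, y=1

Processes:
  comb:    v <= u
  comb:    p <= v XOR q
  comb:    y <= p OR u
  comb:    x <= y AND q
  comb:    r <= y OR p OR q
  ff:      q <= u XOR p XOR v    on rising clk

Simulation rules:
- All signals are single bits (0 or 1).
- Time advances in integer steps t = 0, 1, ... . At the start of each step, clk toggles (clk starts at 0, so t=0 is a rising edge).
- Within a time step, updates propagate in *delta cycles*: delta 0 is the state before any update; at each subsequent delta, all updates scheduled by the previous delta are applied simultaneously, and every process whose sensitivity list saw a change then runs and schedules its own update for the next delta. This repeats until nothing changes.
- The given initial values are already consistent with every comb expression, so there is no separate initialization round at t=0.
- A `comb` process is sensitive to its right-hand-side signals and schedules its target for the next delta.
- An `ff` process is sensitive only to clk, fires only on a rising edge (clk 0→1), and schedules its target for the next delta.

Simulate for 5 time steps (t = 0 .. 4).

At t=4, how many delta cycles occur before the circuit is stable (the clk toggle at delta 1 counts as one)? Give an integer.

3

t=0 Δ0: r=1 x=1 v=1 q=1 y=1 clk=0 u=1 p=0
  Δ1: clk:0→1
  Δ2: q:1→0
  Δ3: x:1→0, p:0→1
  (3Δ to stable)
t=1 Δ0: r=1 x=0 v=1 q=0 y=1 clk=1 u=1 p=1
  Δ1: clk:1→0
  (1Δ to stable)
t=2 Δ0: r=1 x=0 v=1 q=0 y=1 clk=0 u=1 p=1
  Δ1: clk:0→1
  Δ2: q:0→1
  Δ3: x:0→1, p:1→0
  (3Δ to stable)
t=3 Δ0: r=1 x=1 v=1 q=1 y=1 clk=1 u=1 p=0
  Δ1: clk:1→0
  (1Δ to stable)
t=4 Δ0: r=1 x=1 v=1 q=1 y=1 clk=0 u=1 p=0
  Δ1: clk:0→1
  Δ2: q:1→0
  Δ3: x:1→0, p:0→1
  (3Δ to stable)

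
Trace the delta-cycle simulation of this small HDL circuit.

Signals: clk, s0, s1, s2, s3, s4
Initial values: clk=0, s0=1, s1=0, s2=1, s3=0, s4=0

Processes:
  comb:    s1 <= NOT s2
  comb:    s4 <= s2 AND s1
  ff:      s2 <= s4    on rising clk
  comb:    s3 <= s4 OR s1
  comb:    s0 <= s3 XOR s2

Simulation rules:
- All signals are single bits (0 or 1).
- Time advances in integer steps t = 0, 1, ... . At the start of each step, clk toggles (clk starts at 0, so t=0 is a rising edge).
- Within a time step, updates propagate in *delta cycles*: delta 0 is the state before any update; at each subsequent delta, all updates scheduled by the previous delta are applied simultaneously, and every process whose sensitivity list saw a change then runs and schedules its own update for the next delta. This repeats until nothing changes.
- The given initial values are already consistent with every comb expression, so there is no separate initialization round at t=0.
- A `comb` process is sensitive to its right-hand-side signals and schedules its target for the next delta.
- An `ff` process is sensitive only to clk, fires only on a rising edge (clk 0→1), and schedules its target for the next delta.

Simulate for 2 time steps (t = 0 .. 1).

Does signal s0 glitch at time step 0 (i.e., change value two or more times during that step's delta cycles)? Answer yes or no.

yes

t0.Δ0 s1=0 s0=1 clk=0 s2=1 s4=0 s3=0
t0.Δ1 s1=0 s0=1 clk=1 s2=1 s4=0 s3=0
t0.Δ2 s1=0 s0=1 clk=1 s2=0 s4=0 s3=0
t0.Δ3 s1=1 s0=0 clk=1 s2=0 s4=0 s3=0
t0.Δ4 s1=1 s0=0 clk=1 s2=0 s4=0 s3=1
t0.Δ5 s1=1 s0=1 clk=1 s2=0 s4=0 s3=1
t1.Δ0 s1=1 s0=1 clk=1 s2=0 s4=0 s3=1
t1.Δ1 s1=1 s0=1 clk=0 s2=0 s4=0 s3=1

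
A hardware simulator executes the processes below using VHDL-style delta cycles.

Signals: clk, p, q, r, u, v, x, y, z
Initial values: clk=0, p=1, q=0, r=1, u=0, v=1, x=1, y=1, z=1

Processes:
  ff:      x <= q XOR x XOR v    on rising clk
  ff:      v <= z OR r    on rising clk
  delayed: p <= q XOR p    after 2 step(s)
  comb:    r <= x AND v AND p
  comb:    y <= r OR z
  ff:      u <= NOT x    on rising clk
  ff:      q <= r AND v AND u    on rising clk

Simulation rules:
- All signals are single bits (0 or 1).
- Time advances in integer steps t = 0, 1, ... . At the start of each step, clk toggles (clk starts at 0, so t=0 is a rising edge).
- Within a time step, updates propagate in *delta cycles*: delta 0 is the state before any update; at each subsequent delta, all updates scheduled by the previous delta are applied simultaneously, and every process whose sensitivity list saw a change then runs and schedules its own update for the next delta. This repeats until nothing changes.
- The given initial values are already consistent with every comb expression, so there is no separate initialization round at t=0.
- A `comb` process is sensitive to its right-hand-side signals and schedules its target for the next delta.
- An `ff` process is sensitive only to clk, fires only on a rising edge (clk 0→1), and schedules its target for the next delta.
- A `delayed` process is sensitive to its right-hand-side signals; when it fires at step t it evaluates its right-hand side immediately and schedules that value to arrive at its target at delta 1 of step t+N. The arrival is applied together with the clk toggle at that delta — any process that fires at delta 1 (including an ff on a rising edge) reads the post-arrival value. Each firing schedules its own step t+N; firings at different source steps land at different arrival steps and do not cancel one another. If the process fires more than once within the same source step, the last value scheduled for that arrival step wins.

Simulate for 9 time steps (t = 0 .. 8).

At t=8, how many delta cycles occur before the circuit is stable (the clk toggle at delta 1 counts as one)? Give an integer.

2

[bits: x,q,v,clk,u,p,y,z,r]
t=0: Δ0=101001111 Δ1=101101111 Δ2=001101111 Δ3=001101110 | 3Δ
t=1: Δ0=001101110 Δ1=001001110 | 1Δ
t=2: Δ0=001001110 Δ1=001101110 Δ2=101111110 Δ3=101111111 | 3Δ
t=3: Δ0=101111111 Δ1=101011111 | 1Δ
t=4: Δ0=101011111 Δ1=101111111 Δ2=011101111 Δ3=011101110 | 3Δ
t=5: Δ0=011101110 Δ1=011001110 | 1Δ
t=6: Δ0=011001110 Δ1=011100110 Δ2=001110110 | 2Δ
t=7: Δ0=001110110 Δ1=001010110 | 1Δ
t=8: Δ0=001010110 Δ1=001110110 Δ2=101110110 | 2Δ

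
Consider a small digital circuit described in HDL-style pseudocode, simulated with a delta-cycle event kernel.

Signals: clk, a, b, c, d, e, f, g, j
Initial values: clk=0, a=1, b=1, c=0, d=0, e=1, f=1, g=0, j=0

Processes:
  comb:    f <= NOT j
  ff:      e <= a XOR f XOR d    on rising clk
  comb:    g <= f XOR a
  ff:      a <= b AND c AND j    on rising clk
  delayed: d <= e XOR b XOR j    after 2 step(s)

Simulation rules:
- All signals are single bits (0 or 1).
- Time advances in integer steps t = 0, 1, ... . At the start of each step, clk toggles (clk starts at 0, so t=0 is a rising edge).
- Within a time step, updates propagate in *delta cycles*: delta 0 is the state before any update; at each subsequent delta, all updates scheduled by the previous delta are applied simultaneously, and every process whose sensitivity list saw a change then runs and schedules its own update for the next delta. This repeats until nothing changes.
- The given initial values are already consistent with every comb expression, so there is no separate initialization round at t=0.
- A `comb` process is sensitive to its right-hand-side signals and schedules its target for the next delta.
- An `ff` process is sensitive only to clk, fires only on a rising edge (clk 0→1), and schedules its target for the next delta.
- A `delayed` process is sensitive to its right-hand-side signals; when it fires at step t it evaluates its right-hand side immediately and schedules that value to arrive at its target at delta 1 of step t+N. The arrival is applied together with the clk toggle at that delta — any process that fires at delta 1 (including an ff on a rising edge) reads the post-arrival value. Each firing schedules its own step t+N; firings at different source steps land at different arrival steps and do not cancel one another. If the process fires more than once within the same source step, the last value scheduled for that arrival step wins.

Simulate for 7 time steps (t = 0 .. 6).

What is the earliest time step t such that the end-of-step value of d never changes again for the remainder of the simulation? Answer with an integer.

t0.Δ0 j=0 clk=0 a=1 d=0 f=1 e=1 c=0 g=0 b=1
t0.Δ1 j=0 clk=1 a=1 d=0 f=1 e=1 c=0 g=0 b=1
t0.Δ2 j=0 clk=1 a=0 d=0 f=1 e=0 c=0 g=0 b=1
t0.Δ3 j=0 clk=1 a=0 d=0 f=1 e=0 c=0 g=1 b=1
t1.Δ0 j=0 clk=1 a=0 d=0 f=1 e=0 c=0 g=1 b=1
t1.Δ1 j=0 clk=0 a=0 d=0 f=1 e=0 c=0 g=1 b=1
t2.Δ0 j=0 clk=0 a=0 d=0 f=1 e=0 c=0 g=1 b=1
t2.Δ1 j=0 clk=1 a=0 d=1 f=1 e=0 c=0 g=1 b=1
t3.Δ0 j=0 clk=1 a=0 d=1 f=1 e=0 c=0 g=1 b=1
t3.Δ1 j=0 clk=0 a=0 d=1 f=1 e=0 c=0 g=1 b=1
t4.Δ0 j=0 clk=0 a=0 d=1 f=1 e=0 c=0 g=1 b=1
t4.Δ1 j=0 clk=1 a=0 d=1 f=1 e=0 c=0 g=1 b=1
t5.Δ0 j=0 clk=1 a=0 d=1 f=1 e=0 c=0 g=1 b=1
t5.Δ1 j=0 clk=0 a=0 d=1 f=1 e=0 c=0 g=1 b=1
t6.Δ0 j=0 clk=0 a=0 d=1 f=1 e=0 c=0 g=1 b=1
t6.Δ1 j=0 clk=1 a=0 d=1 f=1 e=0 c=0 g=1 b=1

2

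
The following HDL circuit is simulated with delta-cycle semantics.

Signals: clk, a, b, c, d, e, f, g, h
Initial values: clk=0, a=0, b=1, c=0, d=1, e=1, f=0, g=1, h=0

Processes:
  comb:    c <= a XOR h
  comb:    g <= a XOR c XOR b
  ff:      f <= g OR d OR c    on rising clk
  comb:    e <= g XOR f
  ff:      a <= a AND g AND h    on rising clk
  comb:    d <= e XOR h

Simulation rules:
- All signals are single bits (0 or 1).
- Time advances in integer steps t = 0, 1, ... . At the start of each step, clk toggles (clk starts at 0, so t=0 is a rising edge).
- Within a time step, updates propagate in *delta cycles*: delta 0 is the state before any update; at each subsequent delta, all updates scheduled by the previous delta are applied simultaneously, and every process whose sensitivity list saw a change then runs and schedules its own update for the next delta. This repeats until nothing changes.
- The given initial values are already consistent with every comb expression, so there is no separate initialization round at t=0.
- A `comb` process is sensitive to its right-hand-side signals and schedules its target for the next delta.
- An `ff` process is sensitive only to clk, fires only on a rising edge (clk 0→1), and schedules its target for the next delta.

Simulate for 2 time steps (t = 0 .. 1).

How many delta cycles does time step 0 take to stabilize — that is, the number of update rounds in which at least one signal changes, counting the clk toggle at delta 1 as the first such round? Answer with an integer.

t0.Δ0 c=0 clk=0 d=1 b=1 h=0 g=1 a=0 f=0 e=1
t0.Δ1 c=0 clk=1 d=1 b=1 h=0 g=1 a=0 f=0 e=1
t0.Δ2 c=0 clk=1 d=1 b=1 h=0 g=1 a=0 f=1 e=1
t0.Δ3 c=0 clk=1 d=1 b=1 h=0 g=1 a=0 f=1 e=0
t0.Δ4 c=0 clk=1 d=0 b=1 h=0 g=1 a=0 f=1 e=0
t1.Δ0 c=0 clk=1 d=0 b=1 h=0 g=1 a=0 f=1 e=0
t1.Δ1 c=0 clk=0 d=0 b=1 h=0 g=1 a=0 f=1 e=0

4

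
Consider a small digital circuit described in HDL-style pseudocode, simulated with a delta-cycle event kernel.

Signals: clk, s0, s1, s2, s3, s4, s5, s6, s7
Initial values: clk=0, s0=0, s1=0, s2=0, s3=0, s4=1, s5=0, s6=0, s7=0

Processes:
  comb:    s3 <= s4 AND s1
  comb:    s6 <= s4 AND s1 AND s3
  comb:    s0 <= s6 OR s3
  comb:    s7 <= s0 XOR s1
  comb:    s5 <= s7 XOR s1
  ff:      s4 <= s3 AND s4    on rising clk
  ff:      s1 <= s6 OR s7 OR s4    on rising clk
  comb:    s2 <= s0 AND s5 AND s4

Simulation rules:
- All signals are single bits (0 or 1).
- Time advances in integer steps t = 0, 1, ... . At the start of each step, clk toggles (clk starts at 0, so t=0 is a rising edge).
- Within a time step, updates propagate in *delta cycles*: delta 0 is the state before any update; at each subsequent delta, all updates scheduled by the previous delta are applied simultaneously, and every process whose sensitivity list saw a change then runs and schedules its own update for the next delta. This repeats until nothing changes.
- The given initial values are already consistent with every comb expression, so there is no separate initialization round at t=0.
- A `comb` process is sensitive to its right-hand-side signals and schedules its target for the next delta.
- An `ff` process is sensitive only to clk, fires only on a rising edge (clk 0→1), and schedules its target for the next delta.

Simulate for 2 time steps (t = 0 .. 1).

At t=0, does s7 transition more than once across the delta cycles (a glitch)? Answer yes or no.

[bits: s2,s5,clk,s4,s3,s7,s6,s0,s1]
t=0: Δ0=000100000 Δ1=001100000 Δ2=001000001 Δ3=011001001 Δ4=001001001 | 4Δ
t=1: Δ0=001001001 Δ1=000001001 | 1Δ

no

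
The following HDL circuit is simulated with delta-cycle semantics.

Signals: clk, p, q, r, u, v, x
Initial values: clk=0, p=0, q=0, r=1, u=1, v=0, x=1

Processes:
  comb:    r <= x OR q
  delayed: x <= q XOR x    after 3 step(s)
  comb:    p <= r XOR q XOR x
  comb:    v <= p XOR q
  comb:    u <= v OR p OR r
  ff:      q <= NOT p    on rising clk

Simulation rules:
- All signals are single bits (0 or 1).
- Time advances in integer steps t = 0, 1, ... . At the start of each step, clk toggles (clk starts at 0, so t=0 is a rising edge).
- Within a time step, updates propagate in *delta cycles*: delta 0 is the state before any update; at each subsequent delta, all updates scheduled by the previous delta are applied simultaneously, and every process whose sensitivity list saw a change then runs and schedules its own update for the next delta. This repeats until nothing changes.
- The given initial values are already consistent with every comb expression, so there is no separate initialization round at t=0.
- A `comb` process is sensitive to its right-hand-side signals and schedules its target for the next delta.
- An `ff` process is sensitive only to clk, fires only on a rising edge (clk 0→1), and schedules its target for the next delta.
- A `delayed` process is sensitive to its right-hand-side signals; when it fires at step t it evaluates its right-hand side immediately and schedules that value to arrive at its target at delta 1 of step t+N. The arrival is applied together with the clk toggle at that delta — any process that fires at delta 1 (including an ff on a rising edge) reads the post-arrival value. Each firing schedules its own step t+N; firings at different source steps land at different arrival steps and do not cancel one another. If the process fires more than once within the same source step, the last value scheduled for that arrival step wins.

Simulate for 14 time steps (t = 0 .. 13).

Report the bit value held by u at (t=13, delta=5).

t=0 Δ0: u=1 v=0 q=0 r=1 clk=0 x=1 p=0
  Δ1: clk:0→1
  Δ2: q:0→1
  Δ3: v:0→1, p:0→1
  Δ4: v:1→0
  (4Δ to stable)
t=1 Δ0: u=1 v=0 q=1 r=1 clk=1 x=1 p=1
  Δ1: clk:1→0
  (1Δ to stable)
t=2 Δ0: u=1 v=0 q=1 r=1 clk=0 x=1 p=1
  Δ1: clk:0→1
  Δ2: q:1→0
  Δ3: v:0→1, p:1→0
  Δ4: v:1→0
  (4Δ to stable)
t=3 Δ0: u=1 v=0 q=0 r=1 clk=1 x=1 p=0
  Δ1: clk:1→0, x:1→0
  Δ2: r:1→0, p:0→1
  Δ3: v:0→1, p:1→0
  Δ4: v:1→0
  Δ5: u:1→0
  (5Δ to stable)
t=4 Δ0: u=0 v=0 q=0 r=0 clk=0 x=0 p=0
  Δ1: clk:0→1
  Δ2: q:0→1
  Δ3: v:0→1, r:0→1, p:0→1
  Δ4: u:0→1, v:1→0, p:1→0
  Δ5: v:0→1
  (5Δ to stable)
t=5 Δ0: u=1 v=1 q=1 r=1 clk=1 x=0 p=0
  Δ1: clk:1→0, x:0→1
  Δ2: p:0→1
  Δ3: v:1→0
  (3Δ to stable)
t=6 Δ0: u=1 v=0 q=1 r=1 clk=0 x=1 p=1
  Δ1: clk:0→1, x:1→0
  Δ2: q:1→0, p:1→0
  Δ3: r:1→0, p:0→1
  Δ4: v:0→1, p:1→0
  Δ5: v:1→0
  Δ6: u:1→0
  (6Δ to stable)
t=7 Δ0: u=0 v=0 q=0 r=0 clk=1 x=0 p=0
  Δ1: clk:1→0, x:0→1
  Δ2: r:0→1, p:0→1
  Δ3: u:0→1, v:0→1, p:1→0
  Δ4: v:1→0
  (4Δ to stable)
t=8 Δ0: u=1 v=0 q=0 r=1 clk=0 x=1 p=0
  Δ1: clk:0→1, x:1→0
  Δ2: q:0→1, r:1→0, p:0→1
  Δ3: r:0→1
  Δ4: p:1→0
  Δ5: v:0→1
  (5Δ to stable)
t=9 Δ0: u=1 v=1 q=1 r=1 clk=1 x=0 p=0
  Δ1: clk:1→0
  (1Δ to stable)
t=10 Δ0: u=1 v=1 q=1 r=1 clk=0 x=0 p=0
  Δ1: clk:0→1, x:0→1
  Δ2: p:0→1
  Δ3: v:1→0
  (3Δ to stable)
t=11 Δ0: u=1 v=0 q=1 r=1 clk=1 x=1 p=1
  Δ1: clk:1→0
  (1Δ to stable)
t=12 Δ0: u=1 v=0 q=1 r=1 clk=0 x=1 p=1
  Δ1: clk:0→1
  Δ2: q:1→0
  Δ3: v:0→1, p:1→0
  Δ4: v:1→0
  (4Δ to stable)
t=13 Δ0: u=1 v=0 q=0 r=1 clk=1 x=1 p=0
  Δ1: clk:1→0, x:1→0
  Δ2: r:1→0, p:0→1
  Δ3: v:0→1, p:1→0
  Δ4: v:1→0
  Δ5: u:1→0
  (5Δ to stable)

0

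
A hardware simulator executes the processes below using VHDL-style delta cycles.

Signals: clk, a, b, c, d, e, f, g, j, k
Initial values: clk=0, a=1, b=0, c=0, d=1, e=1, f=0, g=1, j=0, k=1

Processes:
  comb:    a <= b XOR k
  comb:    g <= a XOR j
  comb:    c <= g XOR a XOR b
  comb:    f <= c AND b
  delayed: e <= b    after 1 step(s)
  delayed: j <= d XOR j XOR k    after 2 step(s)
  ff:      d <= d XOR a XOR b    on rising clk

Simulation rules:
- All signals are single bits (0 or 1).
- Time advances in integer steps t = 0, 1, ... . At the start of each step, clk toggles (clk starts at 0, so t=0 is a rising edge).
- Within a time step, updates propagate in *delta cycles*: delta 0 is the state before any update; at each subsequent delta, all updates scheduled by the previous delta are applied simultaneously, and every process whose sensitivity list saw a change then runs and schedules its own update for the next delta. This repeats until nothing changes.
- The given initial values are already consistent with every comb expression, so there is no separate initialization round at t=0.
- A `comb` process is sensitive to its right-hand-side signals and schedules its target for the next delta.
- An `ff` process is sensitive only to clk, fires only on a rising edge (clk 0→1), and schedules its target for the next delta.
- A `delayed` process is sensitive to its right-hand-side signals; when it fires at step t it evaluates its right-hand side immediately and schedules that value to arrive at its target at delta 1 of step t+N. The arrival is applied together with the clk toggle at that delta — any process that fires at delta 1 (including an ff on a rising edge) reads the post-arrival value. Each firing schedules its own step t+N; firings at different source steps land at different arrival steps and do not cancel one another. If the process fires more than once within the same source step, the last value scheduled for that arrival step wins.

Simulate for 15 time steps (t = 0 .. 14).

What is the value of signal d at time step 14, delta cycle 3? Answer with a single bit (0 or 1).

t=0 Δ0: f=0 c=0 d=1 e=1 clk=0 j=0 k=1 g=1 a=1 b=0
  Δ1: clk:0→1
  Δ2: d:1→0
  (2Δ to stable)
t=1 Δ0: f=0 c=0 d=0 e=1 clk=1 j=0 k=1 g=1 a=1 b=0
  Δ1: clk:1→0
  (1Δ to stable)
t=2 Δ0: f=0 c=0 d=0 e=1 clk=0 j=0 k=1 g=1 a=1 b=0
  Δ1: clk:0→1, j:0→1
  Δ2: d:0→1, g:1→0
  Δ3: c:0→1
  (3Δ to stable)
t=3 Δ0: f=0 c=1 d=1 e=1 clk=1 j=1 k=1 g=0 a=1 b=0
  Δ1: clk:1→0
  (1Δ to stable)
t=4 Δ0: f=0 c=1 d=1 e=1 clk=0 j=1 k=1 g=0 a=1 b=0
  Δ1: clk:0→1
  Δ2: d:1→0
  (2Δ to stable)
t=5 Δ0: f=0 c=1 d=0 e=1 clk=1 j=1 k=1 g=0 a=1 b=0
  Δ1: clk:1→0
  (1Δ to stable)
t=6 Δ0: f=0 c=1 d=0 e=1 clk=0 j=1 k=1 g=0 a=1 b=0
  Δ1: clk:0→1, j:1→0
  Δ2: d:0→1, g:0→1
  Δ3: c:1→0
  (3Δ to stable)
t=7 Δ0: f=0 c=0 d=1 e=1 clk=1 j=0 k=1 g=1 a=1 b=0
  Δ1: clk:1→0
  (1Δ to stable)
t=8 Δ0: f=0 c=0 d=1 e=1 clk=0 j=0 k=1 g=1 a=1 b=0
  Δ1: clk:0→1
  Δ2: d:1→0
  (2Δ to stable)
t=9 Δ0: f=0 c=0 d=0 e=1 clk=1 j=0 k=1 g=1 a=1 b=0
  Δ1: clk:1→0
  (1Δ to stable)
t=10 Δ0: f=0 c=0 d=0 e=1 clk=0 j=0 k=1 g=1 a=1 b=0
  Δ1: clk:0→1, j:0→1
  Δ2: d:0→1, g:1→0
  Δ3: c:0→1
  (3Δ to stable)
t=11 Δ0: f=0 c=1 d=1 e=1 clk=1 j=1 k=1 g=0 a=1 b=0
  Δ1: clk:1→0
  (1Δ to stable)
t=12 Δ0: f=0 c=1 d=1 e=1 clk=0 j=1 k=1 g=0 a=1 b=0
  Δ1: clk:0→1
  Δ2: d:1→0
  (2Δ to stable)
t=13 Δ0: f=0 c=1 d=0 e=1 clk=1 j=1 k=1 g=0 a=1 b=0
  Δ1: clk:1→0
  (1Δ to stable)
t=14 Δ0: f=0 c=1 d=0 e=1 clk=0 j=1 k=1 g=0 a=1 b=0
  Δ1: clk:0→1, j:1→0
  Δ2: d:0→1, g:0→1
  Δ3: c:1→0
  (3Δ to stable)

1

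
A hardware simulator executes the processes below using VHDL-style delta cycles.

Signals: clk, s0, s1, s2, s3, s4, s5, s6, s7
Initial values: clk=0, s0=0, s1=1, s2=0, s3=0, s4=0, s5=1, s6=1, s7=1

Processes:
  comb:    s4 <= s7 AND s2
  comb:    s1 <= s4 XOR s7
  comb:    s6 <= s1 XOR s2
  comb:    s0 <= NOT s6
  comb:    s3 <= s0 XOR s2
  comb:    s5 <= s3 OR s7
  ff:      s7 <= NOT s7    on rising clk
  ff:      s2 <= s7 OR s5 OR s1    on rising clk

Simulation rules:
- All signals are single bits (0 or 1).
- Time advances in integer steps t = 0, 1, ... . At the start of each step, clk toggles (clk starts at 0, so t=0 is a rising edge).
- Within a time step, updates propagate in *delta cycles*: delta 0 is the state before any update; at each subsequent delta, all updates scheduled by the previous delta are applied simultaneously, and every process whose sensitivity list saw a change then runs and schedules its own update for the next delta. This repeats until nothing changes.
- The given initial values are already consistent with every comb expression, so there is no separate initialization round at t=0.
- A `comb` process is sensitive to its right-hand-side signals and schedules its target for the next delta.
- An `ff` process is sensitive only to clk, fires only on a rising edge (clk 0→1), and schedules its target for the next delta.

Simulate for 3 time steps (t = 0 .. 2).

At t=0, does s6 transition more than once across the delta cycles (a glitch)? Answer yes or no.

yes

t0.Δ0 s7=1 s4=0 s0=0 s6=1 s5=1 s3=0 s1=1 clk=0 s2=0
t0.Δ1 s7=1 s4=0 s0=0 s6=1 s5=1 s3=0 s1=1 clk=1 s2=0
t0.Δ2 s7=0 s4=0 s0=0 s6=1 s5=1 s3=0 s1=1 clk=1 s2=1
t0.Δ3 s7=0 s4=0 s0=0 s6=0 s5=0 s3=1 s1=0 clk=1 s2=1
t0.Δ4 s7=0 s4=0 s0=1 s6=1 s5=1 s3=1 s1=0 clk=1 s2=1
t0.Δ5 s7=0 s4=0 s0=0 s6=1 s5=1 s3=0 s1=0 clk=1 s2=1
t0.Δ6 s7=0 s4=0 s0=0 s6=1 s5=0 s3=1 s1=0 clk=1 s2=1
t0.Δ7 s7=0 s4=0 s0=0 s6=1 s5=1 s3=1 s1=0 clk=1 s2=1
t1.Δ0 s7=0 s4=0 s0=0 s6=1 s5=1 s3=1 s1=0 clk=1 s2=1
t1.Δ1 s7=0 s4=0 s0=0 s6=1 s5=1 s3=1 s1=0 clk=0 s2=1
t2.Δ0 s7=0 s4=0 s0=0 s6=1 s5=1 s3=1 s1=0 clk=0 s2=1
t2.Δ1 s7=0 s4=0 s0=0 s6=1 s5=1 s3=1 s1=0 clk=1 s2=1
t2.Δ2 s7=1 s4=0 s0=0 s6=1 s5=1 s3=1 s1=0 clk=1 s2=1
t2.Δ3 s7=1 s4=1 s0=0 s6=1 s5=1 s3=1 s1=1 clk=1 s2=1
t2.Δ4 s7=1 s4=1 s0=0 s6=0 s5=1 s3=1 s1=0 clk=1 s2=1
t2.Δ5 s7=1 s4=1 s0=1 s6=1 s5=1 s3=1 s1=0 clk=1 s2=1
t2.Δ6 s7=1 s4=1 s0=0 s6=1 s5=1 s3=0 s1=0 clk=1 s2=1
t2.Δ7 s7=1 s4=1 s0=0 s6=1 s5=1 s3=1 s1=0 clk=1 s2=1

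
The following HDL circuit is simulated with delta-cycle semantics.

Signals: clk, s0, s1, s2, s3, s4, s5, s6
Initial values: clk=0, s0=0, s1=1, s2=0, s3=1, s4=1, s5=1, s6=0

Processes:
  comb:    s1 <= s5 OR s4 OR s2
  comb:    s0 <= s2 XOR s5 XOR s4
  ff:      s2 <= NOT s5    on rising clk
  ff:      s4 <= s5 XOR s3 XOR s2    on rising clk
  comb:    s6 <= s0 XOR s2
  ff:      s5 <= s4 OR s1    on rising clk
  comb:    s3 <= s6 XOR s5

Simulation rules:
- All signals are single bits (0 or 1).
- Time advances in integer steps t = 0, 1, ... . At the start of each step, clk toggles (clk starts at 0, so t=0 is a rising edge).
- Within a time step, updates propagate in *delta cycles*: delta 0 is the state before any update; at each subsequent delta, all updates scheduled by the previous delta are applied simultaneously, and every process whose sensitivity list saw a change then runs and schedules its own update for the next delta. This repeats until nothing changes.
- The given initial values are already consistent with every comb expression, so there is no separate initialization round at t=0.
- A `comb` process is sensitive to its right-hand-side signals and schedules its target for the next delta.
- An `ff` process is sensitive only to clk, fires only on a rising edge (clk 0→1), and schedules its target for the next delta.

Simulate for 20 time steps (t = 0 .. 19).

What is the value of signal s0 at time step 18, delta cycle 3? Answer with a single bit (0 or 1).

[bits: s4,clk,s2,s1,s6,s5,s3,s0]
t=0: Δ0=10010110 Δ1=11010110 Δ2=01010110 Δ3=01010111 Δ4=01011111 Δ5=01011101 | 5Δ
t=1: Δ0=01011101 Δ1=00011101 | 1Δ
t=2: Δ0=00011101 Δ1=01011101 Δ2=11011101 Δ3=11011100 Δ4=11010100 Δ5=11010110 | 5Δ
t=3: Δ0=11010110 Δ1=10010110 | 1Δ
t=4: Δ0=10010110 Δ1=11010110 Δ2=01010110 Δ3=01010111 Δ4=01011111 Δ5=01011101 | 5Δ
t=5: Δ0=01011101 Δ1=00011101 | 1Δ
t=6: Δ0=00011101 Δ1=01011101 Δ2=11011101 Δ3=11011100 Δ4=11010100 Δ5=11010110 | 5Δ
t=7: Δ0=11010110 Δ1=10010110 | 1Δ
t=8: Δ0=10010110 Δ1=11010110 Δ2=01010110 Δ3=01010111 Δ4=01011111 Δ5=01011101 | 5Δ
t=9: Δ0=01011101 Δ1=00011101 | 1Δ
t=10: Δ0=00011101 Δ1=01011101 Δ2=11011101 Δ3=11011100 Δ4=11010100 Δ5=11010110 | 5Δ
t=11: Δ0=11010110 Δ1=10010110 | 1Δ
t=12: Δ0=10010110 Δ1=11010110 Δ2=01010110 Δ3=01010111 Δ4=01011111 Δ5=01011101 | 5Δ
t=13: Δ0=01011101 Δ1=00011101 | 1Δ
t=14: Δ0=00011101 Δ1=01011101 Δ2=11011101 Δ3=11011100 Δ4=11010100 Δ5=11010110 | 5Δ
t=15: Δ0=11010110 Δ1=10010110 | 1Δ
t=16: Δ0=10010110 Δ1=11010110 Δ2=01010110 Δ3=01010111 Δ4=01011111 Δ5=01011101 | 5Δ
t=17: Δ0=01011101 Δ1=00011101 | 1Δ
t=18: Δ0=00011101 Δ1=01011101 Δ2=11011101 Δ3=11011100 Δ4=11010100 Δ5=11010110 | 5Δ
t=19: Δ0=11010110 Δ1=10010110 | 1Δ

0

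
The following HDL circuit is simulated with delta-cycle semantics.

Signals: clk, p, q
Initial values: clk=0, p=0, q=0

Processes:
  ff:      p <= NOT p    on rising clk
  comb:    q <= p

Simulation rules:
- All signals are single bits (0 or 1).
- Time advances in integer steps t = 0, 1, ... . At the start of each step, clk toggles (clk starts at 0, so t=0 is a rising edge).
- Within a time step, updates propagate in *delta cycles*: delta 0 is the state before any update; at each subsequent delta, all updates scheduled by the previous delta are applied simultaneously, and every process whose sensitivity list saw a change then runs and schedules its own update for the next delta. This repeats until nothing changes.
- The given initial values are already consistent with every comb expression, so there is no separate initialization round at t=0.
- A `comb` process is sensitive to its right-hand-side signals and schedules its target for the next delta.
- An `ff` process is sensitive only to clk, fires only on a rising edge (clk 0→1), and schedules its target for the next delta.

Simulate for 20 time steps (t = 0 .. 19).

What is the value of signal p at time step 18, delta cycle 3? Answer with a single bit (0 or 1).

0

t0.Δ0 clk=0 q=0 p=0
t0.Δ1 clk=1 q=0 p=0
t0.Δ2 clk=1 q=0 p=1
t0.Δ3 clk=1 q=1 p=1
t1.Δ0 clk=1 q=1 p=1
t1.Δ1 clk=0 q=1 p=1
t2.Δ0 clk=0 q=1 p=1
t2.Δ1 clk=1 q=1 p=1
t2.Δ2 clk=1 q=1 p=0
t2.Δ3 clk=1 q=0 p=0
t3.Δ0 clk=1 q=0 p=0
t3.Δ1 clk=0 q=0 p=0
t4.Δ0 clk=0 q=0 p=0
t4.Δ1 clk=1 q=0 p=0
t4.Δ2 clk=1 q=0 p=1
t4.Δ3 clk=1 q=1 p=1
t5.Δ0 clk=1 q=1 p=1
t5.Δ1 clk=0 q=1 p=1
t6.Δ0 clk=0 q=1 p=1
t6.Δ1 clk=1 q=1 p=1
t6.Δ2 clk=1 q=1 p=0
t6.Δ3 clk=1 q=0 p=0
t7.Δ0 clk=1 q=0 p=0
t7.Δ1 clk=0 q=0 p=0
t8.Δ0 clk=0 q=0 p=0
t8.Δ1 clk=1 q=0 p=0
t8.Δ2 clk=1 q=0 p=1
t8.Δ3 clk=1 q=1 p=1
t9.Δ0 clk=1 q=1 p=1
t9.Δ1 clk=0 q=1 p=1
t10.Δ0 clk=0 q=1 p=1
t10.Δ1 clk=1 q=1 p=1
t10.Δ2 clk=1 q=1 p=0
t10.Δ3 clk=1 q=0 p=0
t11.Δ0 clk=1 q=0 p=0
t11.Δ1 clk=0 q=0 p=0
t12.Δ0 clk=0 q=0 p=0
t12.Δ1 clk=1 q=0 p=0
t12.Δ2 clk=1 q=0 p=1
t12.Δ3 clk=1 q=1 p=1
t13.Δ0 clk=1 q=1 p=1
t13.Δ1 clk=0 q=1 p=1
t14.Δ0 clk=0 q=1 p=1
t14.Δ1 clk=1 q=1 p=1
t14.Δ2 clk=1 q=1 p=0
t14.Δ3 clk=1 q=0 p=0
t15.Δ0 clk=1 q=0 p=0
t15.Δ1 clk=0 q=0 p=0
t16.Δ0 clk=0 q=0 p=0
t16.Δ1 clk=1 q=0 p=0
t16.Δ2 clk=1 q=0 p=1
t16.Δ3 clk=1 q=1 p=1
t17.Δ0 clk=1 q=1 p=1
t17.Δ1 clk=0 q=1 p=1
t18.Δ0 clk=0 q=1 p=1
t18.Δ1 clk=1 q=1 p=1
t18.Δ2 clk=1 q=1 p=0
t18.Δ3 clk=1 q=0 p=0
t19.Δ0 clk=1 q=0 p=0
t19.Δ1 clk=0 q=0 p=0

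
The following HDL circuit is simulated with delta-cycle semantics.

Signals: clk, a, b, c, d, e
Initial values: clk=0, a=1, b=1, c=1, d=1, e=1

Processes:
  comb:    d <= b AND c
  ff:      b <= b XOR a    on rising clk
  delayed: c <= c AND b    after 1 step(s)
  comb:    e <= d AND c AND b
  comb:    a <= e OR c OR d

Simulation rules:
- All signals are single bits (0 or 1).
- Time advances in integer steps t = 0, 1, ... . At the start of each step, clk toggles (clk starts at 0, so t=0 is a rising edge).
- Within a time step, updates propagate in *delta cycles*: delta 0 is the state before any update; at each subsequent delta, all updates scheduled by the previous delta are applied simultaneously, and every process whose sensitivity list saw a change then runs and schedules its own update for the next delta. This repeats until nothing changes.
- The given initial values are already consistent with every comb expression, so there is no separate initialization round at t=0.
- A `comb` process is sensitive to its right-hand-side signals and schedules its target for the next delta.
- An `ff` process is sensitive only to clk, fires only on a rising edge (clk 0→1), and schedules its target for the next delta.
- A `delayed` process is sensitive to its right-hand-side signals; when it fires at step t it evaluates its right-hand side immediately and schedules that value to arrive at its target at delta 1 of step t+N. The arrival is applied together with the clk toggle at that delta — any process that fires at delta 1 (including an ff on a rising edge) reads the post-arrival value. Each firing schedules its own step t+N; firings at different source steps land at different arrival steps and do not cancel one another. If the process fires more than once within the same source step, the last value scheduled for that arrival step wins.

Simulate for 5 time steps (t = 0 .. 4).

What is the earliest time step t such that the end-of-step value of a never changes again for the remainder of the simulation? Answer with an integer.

t0.Δ0 d=1 c=1 b=1 e=1 clk=0 a=1
t0.Δ1 d=1 c=1 b=1 e=1 clk=1 a=1
t0.Δ2 d=1 c=1 b=0 e=1 clk=1 a=1
t0.Δ3 d=0 c=1 b=0 e=0 clk=1 a=1
t1.Δ0 d=0 c=1 b=0 e=0 clk=1 a=1
t1.Δ1 d=0 c=0 b=0 e=0 clk=0 a=1
t1.Δ2 d=0 c=0 b=0 e=0 clk=0 a=0
t2.Δ0 d=0 c=0 b=0 e=0 clk=0 a=0
t2.Δ1 d=0 c=0 b=0 e=0 clk=1 a=0
t3.Δ0 d=0 c=0 b=0 e=0 clk=1 a=0
t3.Δ1 d=0 c=0 b=0 e=0 clk=0 a=0
t4.Δ0 d=0 c=0 b=0 e=0 clk=0 a=0
t4.Δ1 d=0 c=0 b=0 e=0 clk=1 a=0

1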